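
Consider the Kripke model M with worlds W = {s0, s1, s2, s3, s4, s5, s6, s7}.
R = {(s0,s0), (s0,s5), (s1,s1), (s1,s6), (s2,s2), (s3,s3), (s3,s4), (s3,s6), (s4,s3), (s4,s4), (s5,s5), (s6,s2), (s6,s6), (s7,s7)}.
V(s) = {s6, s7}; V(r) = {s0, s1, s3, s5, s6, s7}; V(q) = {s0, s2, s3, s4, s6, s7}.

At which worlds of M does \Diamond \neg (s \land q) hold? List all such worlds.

s0, s1, s2, s3, s4, s5, s6

Recall that \Diamond ψ holds at a world iff ψ holds at some accessible world.
Let φ = \Diamond \neg (s \land q). Evaluate φ at each world:
  s0 (successors {s0, s5}): φ is true.
  s1 (successors {s1, s6}): φ is true.
  s2 (successors {s2}): φ is true.
  s3 (successors {s3, s4, s6}): φ is true.
  s4 (successors {s3, s4}): φ is true.
  s5 (successors {s5}): φ is true.
  s6 (successors {s2, s6}): φ is true.
  s7 (successors {s7}): φ is false.
For instance, at s7:
  At s7: \Diamond \neg (s \land q) requires \neg (s \land q) at some successor in {s7}.
    At s7: \neg (s \land q) is false.
  So \Diamond \neg (s \land q) is false at s7.
Satisfying worlds: {s0, s1, s2, s3, s4, s5, s6}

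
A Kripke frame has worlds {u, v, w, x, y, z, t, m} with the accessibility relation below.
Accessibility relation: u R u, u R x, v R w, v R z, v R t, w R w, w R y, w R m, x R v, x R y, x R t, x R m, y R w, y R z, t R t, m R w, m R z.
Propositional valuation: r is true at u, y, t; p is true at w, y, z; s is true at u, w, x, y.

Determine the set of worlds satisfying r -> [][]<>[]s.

Let φ = r -> [][]<>[]s. Evaluate φ at each world:
  u (successors {u, x}): φ is false.
  v (successors {w, z, t}): φ is true.
  w (successors {w, y, m}): φ is true.
  x (successors {v, y, t, m}): φ is true.
  y (successors {w, z}): φ is false.
  z (successors ∅): φ is true.
  t (successors {t}): φ is false.
  m (successors {w, z}): φ is true.
For instance, at w:
  At w: r is false, [][]<>[]s is false, so r -> [][]<>[]s is true.
    At w: [][]<>[]s requires []<>[]s at every successor {w, y, m}.
      []<>[]s fails at w, so [][]<>[]s is false at w.
Satisfying worlds: {v, w, x, z, m}

v, w, x, z, m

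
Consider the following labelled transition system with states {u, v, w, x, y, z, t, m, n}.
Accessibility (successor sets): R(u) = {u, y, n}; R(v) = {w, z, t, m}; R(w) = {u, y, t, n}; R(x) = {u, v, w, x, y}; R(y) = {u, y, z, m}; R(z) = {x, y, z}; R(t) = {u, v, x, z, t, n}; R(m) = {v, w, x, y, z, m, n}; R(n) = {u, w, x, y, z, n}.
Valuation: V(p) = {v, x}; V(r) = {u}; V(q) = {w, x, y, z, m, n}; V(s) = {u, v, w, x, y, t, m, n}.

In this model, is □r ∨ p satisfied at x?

At x: □r is false, p is true, so □r ∨ p is true.
  At x: □r requires r at every successor {u, v, w, x, y}.
    r fails at v, so □r is false at x.

Yes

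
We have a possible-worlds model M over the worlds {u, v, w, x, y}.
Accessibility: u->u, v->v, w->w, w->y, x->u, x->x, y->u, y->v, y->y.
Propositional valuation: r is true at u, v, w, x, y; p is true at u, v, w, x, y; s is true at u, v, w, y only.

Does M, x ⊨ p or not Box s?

At x: p is true, not Box s is true, so p or not Box s is true.
  At x: Box s is false, so not Box s is true.
    At x: Box s requires s at every successor {u, x}.
      s fails at x, so Box s is false at x.

Yes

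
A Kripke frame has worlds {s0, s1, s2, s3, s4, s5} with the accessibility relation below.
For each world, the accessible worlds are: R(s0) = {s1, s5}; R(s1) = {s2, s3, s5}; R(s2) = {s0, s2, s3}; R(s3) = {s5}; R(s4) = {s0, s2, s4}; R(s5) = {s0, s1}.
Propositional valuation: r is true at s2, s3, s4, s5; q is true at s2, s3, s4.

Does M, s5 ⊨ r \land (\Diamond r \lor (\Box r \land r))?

No

At s5: r is true, \Diamond r \lor (\Box r \land r) is false, so r \land (\Diamond r \lor (\Box r \land r)) is false.
  At s5: \Diamond r is false, \Box r \land r is false, so \Diamond r \lor (\Box r \land r) is false.
    At s5: \Diamond r requires r at some successor in {s0, s1}.
      At s0: r is false.
      At s1: r is false.
    So \Diamond r is false at s5.
    At s5: \Box r is false, r is true, so \Box r \land r is false.
      At s5: \Box r requires r at every successor {s0, s1}.
        r fails at s0, so \Box r is false at s5.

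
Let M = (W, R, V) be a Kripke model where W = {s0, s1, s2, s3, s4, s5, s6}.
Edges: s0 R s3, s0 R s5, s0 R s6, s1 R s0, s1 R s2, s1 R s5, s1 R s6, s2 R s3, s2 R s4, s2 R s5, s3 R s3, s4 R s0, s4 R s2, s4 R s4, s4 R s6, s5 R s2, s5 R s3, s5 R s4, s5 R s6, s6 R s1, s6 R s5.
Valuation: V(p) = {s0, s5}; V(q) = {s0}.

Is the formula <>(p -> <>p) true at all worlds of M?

Let φ = <>(p -> <>p). Evaluate φ at each world:
  s0 (successors {s3, s5, s6}): φ is true.
  s1 (successors {s0, s2, s5, s6}): φ is true.
  s2 (successors {s3, s4, s5}): φ is true.
  s3 (successors {s3}): φ is true.
  s4 (successors {s0, s2, s4, s6}): φ is true.
  s5 (successors {s2, s3, s4, s6}): φ is true.
  s6 (successors {s1, s5}): φ is true.
For instance, at s6:
  At s6: <>(p -> <>p) requires p -> <>p at some successor in {s1, s5}.
    p -> <>p holds at s1, so <>(p -> <>p) is true at s6.
      At s1: p is false, <>p is true, so p -> <>p is true.

Yes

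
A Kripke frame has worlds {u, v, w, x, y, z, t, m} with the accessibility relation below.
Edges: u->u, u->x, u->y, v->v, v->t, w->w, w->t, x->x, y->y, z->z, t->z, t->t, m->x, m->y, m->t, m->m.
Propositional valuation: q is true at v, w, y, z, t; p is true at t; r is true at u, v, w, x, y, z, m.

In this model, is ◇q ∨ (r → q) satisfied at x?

At x: ◇q is false, r → q is false, so ◇q ∨ (r → q) is false.
  At x: ◇q requires q at some successor in {x}.
    At x: q is false.
  So ◇q is false at x.

No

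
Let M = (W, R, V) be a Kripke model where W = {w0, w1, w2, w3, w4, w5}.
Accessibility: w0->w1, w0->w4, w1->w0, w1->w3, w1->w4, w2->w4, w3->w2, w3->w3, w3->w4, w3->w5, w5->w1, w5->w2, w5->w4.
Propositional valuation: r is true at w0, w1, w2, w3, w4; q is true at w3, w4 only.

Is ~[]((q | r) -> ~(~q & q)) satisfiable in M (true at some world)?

No

Let φ = ~[]((q | r) -> ~(~q & q)). Evaluate φ at each world:
  w0 (successors {w1, w4}): φ is false.
  w1 (successors {w0, w3, w4}): φ is false.
  w2 (successors {w4}): φ is false.
  w3 (successors {w2, w3, w4, w5}): φ is false.
  w4 (successors ∅): φ is false.
  w5 (successors {w1, w2, w4}): φ is false.
For instance, at w3:
  At w3: []((q | r) -> ~(~q & q)) is true, so ~[]((q | r) -> ~(~q & q)) is false.
    At w3: []((q | r) -> ~(~q & q)) requires (q | r) -> ~(~q & q) at every successor {w2, w3, w4, w5}.
      At w2: (q | r) -> ~(~q & q) is true.
      At w3: (q | r) -> ~(~q & q) is true.
      At w4: (q | r) -> ~(~q & q) is true.
      At w5: (q | r) -> ~(~q & q) is true.
    So []((q | r) -> ~(~q & q)) is true at w3.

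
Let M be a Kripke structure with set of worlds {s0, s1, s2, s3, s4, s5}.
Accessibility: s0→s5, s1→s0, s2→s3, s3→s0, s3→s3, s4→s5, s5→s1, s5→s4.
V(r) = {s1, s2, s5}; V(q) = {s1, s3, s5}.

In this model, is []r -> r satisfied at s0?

No

At s0: []r is true, r is false, so []r -> r is false.
  At s0: []r requires r at every successor {s5}.
    At s5: r is true.
  So []r is true at s0.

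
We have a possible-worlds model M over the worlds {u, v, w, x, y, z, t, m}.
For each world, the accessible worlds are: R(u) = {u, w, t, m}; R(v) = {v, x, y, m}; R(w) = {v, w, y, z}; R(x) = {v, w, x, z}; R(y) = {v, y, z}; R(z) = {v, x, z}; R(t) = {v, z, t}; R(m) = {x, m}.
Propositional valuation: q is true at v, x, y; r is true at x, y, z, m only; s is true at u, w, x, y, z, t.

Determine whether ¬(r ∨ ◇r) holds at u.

No

At u: r ∨ ◇r is true, so ¬(r ∨ ◇r) is false.
  At u: r is false, ◇r is true, so r ∨ ◇r is true.
    At u: ◇r requires r at some successor in {u, w, t, m}.
      r holds at m, so ◇r is true at u.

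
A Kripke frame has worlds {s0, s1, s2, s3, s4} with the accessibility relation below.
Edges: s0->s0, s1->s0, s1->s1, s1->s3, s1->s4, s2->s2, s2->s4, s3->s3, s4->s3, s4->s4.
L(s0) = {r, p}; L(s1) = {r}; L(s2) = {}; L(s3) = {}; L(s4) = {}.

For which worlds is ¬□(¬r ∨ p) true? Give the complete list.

s1

Let φ = ¬□(¬r ∨ p). Evaluate φ at each world:
  s0 (successors {s0}): φ is false.
  s1 (successors {s0, s1, s3, s4}): φ is true.
  s2 (successors {s2, s4}): φ is false.
  s3 (successors {s3}): φ is false.
  s4 (successors {s3, s4}): φ is false.
For instance, at s4:
  At s4: □(¬r ∨ p) is true, so ¬□(¬r ∨ p) is false.
    At s4: □(¬r ∨ p) requires ¬r ∨ p at every successor {s3, s4}.
      At s3: ¬r ∨ p is true.
      At s4: ¬r ∨ p is true.
    So □(¬r ∨ p) is true at s4.
Satisfying worlds: {s1}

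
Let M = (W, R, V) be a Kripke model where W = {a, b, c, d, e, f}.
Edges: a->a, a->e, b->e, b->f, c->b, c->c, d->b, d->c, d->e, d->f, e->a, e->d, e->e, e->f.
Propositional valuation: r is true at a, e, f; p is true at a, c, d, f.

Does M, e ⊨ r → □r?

No

At e: r is true, □r is false, so r → □r is false.
  At e: □r requires r at every successor {a, d, e, f}.
    r fails at d, so □r is false at e.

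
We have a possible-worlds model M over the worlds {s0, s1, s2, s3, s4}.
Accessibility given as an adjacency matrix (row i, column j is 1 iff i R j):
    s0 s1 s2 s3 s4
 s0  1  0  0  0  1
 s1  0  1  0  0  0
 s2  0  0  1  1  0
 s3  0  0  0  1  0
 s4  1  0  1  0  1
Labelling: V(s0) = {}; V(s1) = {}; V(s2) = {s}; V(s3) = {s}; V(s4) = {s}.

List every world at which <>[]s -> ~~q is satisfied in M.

Let φ = <>[]s -> ~~q. Evaluate φ at each world:
  s0 (successors {s0, s4}): φ is true.
  s1 (successors {s1}): φ is true.
  s2 (successors {s2, s3}): φ is false.
  s3 (successors {s3}): φ is false.
  s4 (successors {s0, s2, s4}): φ is false.
For instance, at s1:
  At s1: <>[]s is false, ~~q is false, so <>[]s -> ~~q is true.
    At s1: <>[]s requires []s at some successor in {s1}.
      At s1: []s is false.
    So <>[]s is false at s1.
Satisfying worlds: {s0, s1}

s0, s1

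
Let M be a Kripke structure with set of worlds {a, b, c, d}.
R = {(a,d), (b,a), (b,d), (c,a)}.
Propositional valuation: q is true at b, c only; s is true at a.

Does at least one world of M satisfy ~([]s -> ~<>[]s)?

No

Let φ = ~([]s -> ~<>[]s). Evaluate φ at each world:
  a (successors {d}): φ is false.
  b (successors {a, d}): φ is false.
  c (successors {a}): φ is false.
  d (successors ∅): φ is false.
For instance, at a:
  At a: []s -> ~<>[]s is true, so ~([]s -> ~<>[]s) is false.
    At a: []s is false, ~<>[]s is false, so []s -> ~<>[]s is true.
      At a: []s requires s at every successor {d}.
        s fails at d, so []s is false at a.
      At a: <>[]s is true, so ~<>[]s is false.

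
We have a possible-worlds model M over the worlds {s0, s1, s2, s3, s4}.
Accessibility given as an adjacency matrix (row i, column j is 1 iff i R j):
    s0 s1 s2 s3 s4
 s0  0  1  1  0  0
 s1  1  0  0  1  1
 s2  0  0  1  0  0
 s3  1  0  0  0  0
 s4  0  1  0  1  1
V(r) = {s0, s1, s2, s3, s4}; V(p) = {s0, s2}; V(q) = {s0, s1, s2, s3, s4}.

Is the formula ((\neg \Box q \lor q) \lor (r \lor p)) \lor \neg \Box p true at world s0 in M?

Yes

At s0: (\neg \Box q \lor q) \lor (r \lor p) is true, \neg \Box p is true, so ((\neg \Box q \lor q) \lor (r \lor p)) \lor \neg \Box p is true.
  At s0: \neg \Box q \lor q is true, r \lor p is true, so (\neg \Box q \lor q) \lor (r \lor p) is true.
    At s0: \neg \Box q is false, q is true, so \neg \Box q \lor q is true.
      At s0: \Box q is true, so \neg \Box q is false.
  At s0: \Box p is false, so \neg \Box p is true.
    At s0: \Box p requires p at every successor {s1, s2}.
      p fails at s1, so \Box p is false at s0.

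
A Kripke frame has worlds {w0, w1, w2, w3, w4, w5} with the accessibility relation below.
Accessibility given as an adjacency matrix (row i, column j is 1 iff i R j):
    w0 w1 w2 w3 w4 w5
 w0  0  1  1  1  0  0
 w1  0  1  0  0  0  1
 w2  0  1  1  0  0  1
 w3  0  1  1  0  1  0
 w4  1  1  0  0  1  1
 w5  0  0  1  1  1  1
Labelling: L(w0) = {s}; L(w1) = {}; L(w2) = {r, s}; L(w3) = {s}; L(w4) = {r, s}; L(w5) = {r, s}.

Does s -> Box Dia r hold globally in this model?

Yes

Recall that Box ψ holds at a world iff ψ holds at every accessible world, and Dia ψ holds iff ψ holds at some accessible world.
Let φ = s -> Box Dia r. Evaluate φ at each world:
  w0 (successors {w1, w2, w3}): φ is true.
  w1 (successors {w1, w5}): φ is true.
  w2 (successors {w1, w2, w5}): φ is true.
  w3 (successors {w1, w2, w4}): φ is true.
  w4 (successors {w0, w1, w4, w5}): φ is true.
  w5 (successors {w2, w3, w4, w5}): φ is true.
For instance, at w0:
  At w0: s is true, Box Dia r is true, so s -> Box Dia r is true.
    At w0: Box Dia r requires Dia r at every successor {w1, w2, w3}.
      At w1: Dia r is true.
      At w2: Dia r is true.
      At w3: Dia r is true.
    So Box Dia r is true at w0.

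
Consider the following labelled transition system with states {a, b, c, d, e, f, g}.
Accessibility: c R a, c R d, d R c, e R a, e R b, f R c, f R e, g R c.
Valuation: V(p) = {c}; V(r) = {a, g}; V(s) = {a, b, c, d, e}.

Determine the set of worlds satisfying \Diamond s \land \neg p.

d, e, f, g

Let φ = \Diamond s \land \neg p. Evaluate φ at each world:
  a (successors ∅): φ is false.
  b (successors ∅): φ is false.
  c (successors {a, d}): φ is false.
  d (successors {c}): φ is true.
  e (successors {a, b}): φ is true.
  f (successors {c, e}): φ is true.
  g (successors {c}): φ is true.
For instance, at g:
  At g: \Diamond s is true, \neg p is true, so \Diamond s \land \neg p is true.
    At g: \Diamond s requires s at some successor in {c}.
      s holds at c, so \Diamond s is true at g.
Satisfying worlds: {d, e, f, g}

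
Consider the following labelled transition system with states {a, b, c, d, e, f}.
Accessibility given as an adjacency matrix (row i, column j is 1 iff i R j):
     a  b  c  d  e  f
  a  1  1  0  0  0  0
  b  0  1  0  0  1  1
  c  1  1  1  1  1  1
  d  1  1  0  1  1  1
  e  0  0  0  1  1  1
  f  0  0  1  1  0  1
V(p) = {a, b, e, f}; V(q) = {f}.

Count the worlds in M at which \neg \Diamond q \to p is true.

6

Let φ = \neg \Diamond q \to p. Evaluate φ at each world:
  a (successors {a, b}): φ is true.
  b (successors {b, e, f}): φ is true.
  c (successors {a, b, c, d, e, f}): φ is true.
  d (successors {a, b, d, e, f}): φ is true.
  e (successors {d, e, f}): φ is true.
  f (successors {c, d, f}): φ is true.
For instance, at d:
  At d: \neg \Diamond q is false, p is false, so \neg \Diamond q \to p is true.
    At d: \Diamond q is true, so \neg \Diamond q is false.
      At d: \Diamond q requires q at some successor in {a, b, d, e, f}.
        q holds at f, so \Diamond q is true at d.
Satisfying worlds: {a, b, c, d, e, f}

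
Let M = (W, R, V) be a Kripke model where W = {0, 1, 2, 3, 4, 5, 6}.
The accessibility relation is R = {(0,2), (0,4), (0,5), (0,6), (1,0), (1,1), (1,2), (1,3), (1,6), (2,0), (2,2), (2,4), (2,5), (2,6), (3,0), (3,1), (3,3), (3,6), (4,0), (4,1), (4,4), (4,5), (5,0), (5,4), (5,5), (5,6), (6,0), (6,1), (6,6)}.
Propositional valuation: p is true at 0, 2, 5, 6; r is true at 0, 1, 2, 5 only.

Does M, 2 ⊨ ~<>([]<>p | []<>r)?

No

At 2: <>([]<>p | []<>r) is true, so ~<>([]<>p | []<>r) is false.
  At 2: <>([]<>p | []<>r) requires []<>p | []<>r at some successor in {0, 2, 4, 5, 6}.
    []<>p | []<>r holds at 0, so <>([]<>p | []<>r) is true at 2.
      At 0: []<>p is true, []<>r is true, so []<>p | []<>r is true.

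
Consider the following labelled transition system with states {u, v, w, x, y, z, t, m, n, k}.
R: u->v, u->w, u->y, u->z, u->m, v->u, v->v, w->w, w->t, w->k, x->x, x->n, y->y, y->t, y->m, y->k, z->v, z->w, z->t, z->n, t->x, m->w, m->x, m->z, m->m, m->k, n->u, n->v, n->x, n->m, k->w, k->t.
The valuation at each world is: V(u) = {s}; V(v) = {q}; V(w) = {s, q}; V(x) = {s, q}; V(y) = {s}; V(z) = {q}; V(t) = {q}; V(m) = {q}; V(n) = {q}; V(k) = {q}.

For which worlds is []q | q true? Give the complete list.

Let φ = []q | q. Evaluate φ at each world:
  u (successors {v, w, y, z, m}): φ is false.
  v (successors {u, v}): φ is true.
  w (successors {w, t, k}): φ is true.
  x (successors {x, n}): φ is true.
  y (successors {y, t, m, k}): φ is false.
  z (successors {v, w, t, n}): φ is true.
  t (successors {x}): φ is true.
  m (successors {w, x, z, m, k}): φ is true.
  n (successors {u, v, x, m}): φ is true.
  k (successors {w, t}): φ is true.
For instance, at y:
  At y: []q is false, q is false, so []q | q is false.
    At y: []q requires q at every successor {y, t, m, k}.
      q fails at y, so []q is false at y.
Satisfying worlds: {v, w, x, z, t, m, n, k}

v, w, x, z, t, m, n, k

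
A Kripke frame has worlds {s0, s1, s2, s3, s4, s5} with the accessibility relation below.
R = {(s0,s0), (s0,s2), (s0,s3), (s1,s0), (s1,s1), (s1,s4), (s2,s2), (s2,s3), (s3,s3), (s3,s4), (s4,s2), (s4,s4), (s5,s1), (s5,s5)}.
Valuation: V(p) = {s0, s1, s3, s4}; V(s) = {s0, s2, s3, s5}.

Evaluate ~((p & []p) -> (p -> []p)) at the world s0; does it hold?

No

At s0: (p & []p) -> (p -> []p) is true, so ~((p & []p) -> (p -> []p)) is false.
  At s0: p & []p is false, p -> []p is false, so (p & []p) -> (p -> []p) is true.
    At s0: p is true, []p is false, so p & []p is false.
      At s0: []p requires p at every successor {s0, s2, s3}.
        p fails at s2, so []p is false at s0.
    At s0: p is true, []p is false, so p -> []p is false.
      At s0: []p requires p at every successor {s0, s2, s3}.
        p fails at s2, so []p is false at s0.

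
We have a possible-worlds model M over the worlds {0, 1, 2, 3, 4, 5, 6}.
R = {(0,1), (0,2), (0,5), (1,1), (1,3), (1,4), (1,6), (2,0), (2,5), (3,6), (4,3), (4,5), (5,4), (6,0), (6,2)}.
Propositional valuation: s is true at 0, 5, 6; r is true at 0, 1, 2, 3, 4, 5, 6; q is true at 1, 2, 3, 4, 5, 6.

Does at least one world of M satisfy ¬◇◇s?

No

Let φ = ¬◇◇s. Evaluate φ at each world:
  0 (successors {1, 2, 5}): φ is false.
  1 (successors {1, 3, 4, 6}): φ is false.
  2 (successors {0, 5}): φ is false.
  3 (successors {6}): φ is false.
  4 (successors {3, 5}): φ is false.
  5 (successors {4}): φ is false.
  6 (successors {0, 2}): φ is false.
For instance, at 5:
  At 5: ◇◇s is true, so ¬◇◇s is false.
    At 5: ◇◇s requires ◇s at some successor in {4}.
      ◇s holds at 4, so ◇◇s is true at 5.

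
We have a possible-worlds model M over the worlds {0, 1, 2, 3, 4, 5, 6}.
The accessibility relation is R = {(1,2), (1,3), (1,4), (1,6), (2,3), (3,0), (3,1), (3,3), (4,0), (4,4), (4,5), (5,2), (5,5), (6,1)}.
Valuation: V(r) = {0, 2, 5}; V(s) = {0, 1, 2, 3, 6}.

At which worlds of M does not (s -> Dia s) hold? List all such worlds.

Recall that Dia ψ holds at a world iff ψ holds at some accessible world.
Let φ = not (s -> Dia s). Evaluate φ at each world:
  0 (successors ∅): φ is true.
  1 (successors {2, 3, 4, 6}): φ is false.
  2 (successors {3}): φ is false.
  3 (successors {0, 1, 3}): φ is false.
  4 (successors {0, 4, 5}): φ is false.
  5 (successors {2, 5}): φ is false.
  6 (successors {1}): φ is false.
For instance, at 4:
  At 4: s -> Dia s is true, so not (s -> Dia s) is false.
    At 4: s is false, Dia s is true, so s -> Dia s is true.
      At 4: Dia s requires s at some successor in {0, 4, 5}.
        s holds at 0, so Dia s is true at 4.
Satisfying worlds: {0}

0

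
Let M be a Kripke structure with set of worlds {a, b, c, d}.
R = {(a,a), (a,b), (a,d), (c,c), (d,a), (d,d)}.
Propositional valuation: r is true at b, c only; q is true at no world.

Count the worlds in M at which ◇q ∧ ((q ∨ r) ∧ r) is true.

0

Recall that ◇ψ holds at a world iff ψ holds at some accessible world.
Let φ = ◇q ∧ ((q ∨ r) ∧ r). Evaluate φ at each world:
  a (successors {a, b, d}): φ is false.
  b (successors ∅): φ is false.
  c (successors {c}): φ is false.
  d (successors {a, d}): φ is false.
For instance, at a:
  At a: ◇q is false, (q ∨ r) ∧ r is false, so ◇q ∧ ((q ∨ r) ∧ r) is false.
    At a: ◇q requires q at some successor in {a, b, d}.
      At a: q is false.
      At b: q is false.
      At d: q is false.
    So ◇q is false at a.
Satisfying worlds: none.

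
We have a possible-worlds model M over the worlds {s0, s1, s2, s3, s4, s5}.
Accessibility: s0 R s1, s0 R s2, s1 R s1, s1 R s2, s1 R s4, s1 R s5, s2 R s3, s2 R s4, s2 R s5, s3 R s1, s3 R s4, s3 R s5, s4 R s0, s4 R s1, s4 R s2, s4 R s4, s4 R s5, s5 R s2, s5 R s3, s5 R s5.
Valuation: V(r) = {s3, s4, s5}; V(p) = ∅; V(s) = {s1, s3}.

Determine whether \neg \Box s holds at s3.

Yes

Recall that \Box ψ holds at a world iff ψ holds at every accessible world, and \Diamond ψ holds iff ψ holds at some accessible world.
At s3: \Box s is false, so \neg \Box s is true.
  At s3: \Box s requires s at every successor {s1, s4, s5}.
    s fails at s4, so \Box s is false at s3.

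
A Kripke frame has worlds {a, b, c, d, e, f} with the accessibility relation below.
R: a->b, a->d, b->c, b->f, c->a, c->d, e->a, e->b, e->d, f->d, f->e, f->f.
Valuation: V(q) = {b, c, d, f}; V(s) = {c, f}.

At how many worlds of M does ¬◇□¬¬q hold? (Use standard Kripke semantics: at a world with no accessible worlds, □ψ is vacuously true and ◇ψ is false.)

2

Recall that □ψ holds at a world iff ψ holds at every accessible world, and ◇ψ holds iff ψ holds at some accessible world.
Let φ = ¬◇□¬¬q. Evaluate φ at each world:
  a (successors {b, d}): φ is false.
  b (successors {c, f}): φ is true.
  c (successors {a, d}): φ is false.
  d (successors ∅): φ is true.
  e (successors {a, b, d}): φ is false.
  f (successors {d, e, f}): φ is false.
For instance, at e:
  At e: ◇□¬¬q is true, so ¬◇□¬¬q is false.
    At e: ◇□¬¬q requires □¬¬q at some successor in {a, b, d}.
      □¬¬q holds at a, so ◇□¬¬q is true at e.
Satisfying worlds: {b, d}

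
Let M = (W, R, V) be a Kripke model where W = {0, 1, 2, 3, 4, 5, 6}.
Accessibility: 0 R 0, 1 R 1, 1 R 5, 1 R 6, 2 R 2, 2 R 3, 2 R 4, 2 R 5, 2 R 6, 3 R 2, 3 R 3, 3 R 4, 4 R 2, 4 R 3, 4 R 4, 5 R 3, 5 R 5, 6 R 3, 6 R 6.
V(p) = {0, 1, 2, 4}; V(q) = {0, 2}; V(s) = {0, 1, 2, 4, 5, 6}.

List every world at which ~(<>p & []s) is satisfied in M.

2, 3, 4, 5, 6

Let φ = ~(<>p & []s). Evaluate φ at each world:
  0 (successors {0}): φ is false.
  1 (successors {1, 5, 6}): φ is false.
  2 (successors {2, 3, 4, 5, 6}): φ is true.
  3 (successors {2, 3, 4}): φ is true.
  4 (successors {2, 3, 4}): φ is true.
  5 (successors {3, 5}): φ is true.
  6 (successors {3, 6}): φ is true.
For instance, at 3:
  At 3: <>p & []s is false, so ~(<>p & []s) is true.
    At 3: <>p is true, []s is false, so <>p & []s is false.
      At 3: <>p requires p at some successor in {2, 3, 4}.
        p holds at 2, so <>p is true at 3.
      At 3: []s requires s at every successor {2, 3, 4}.
        s fails at 3, so []s is false at 3.
Satisfying worlds: {2, 3, 4, 5, 6}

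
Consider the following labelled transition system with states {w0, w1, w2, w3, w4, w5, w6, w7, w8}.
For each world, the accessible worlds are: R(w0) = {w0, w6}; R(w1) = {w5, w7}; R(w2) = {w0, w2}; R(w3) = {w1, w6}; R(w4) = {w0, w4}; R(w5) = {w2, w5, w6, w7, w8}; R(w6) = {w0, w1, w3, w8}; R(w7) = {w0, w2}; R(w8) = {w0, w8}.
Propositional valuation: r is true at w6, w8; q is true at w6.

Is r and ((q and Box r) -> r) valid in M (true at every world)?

No

Recall that Box ψ holds at a world iff ψ holds at every accessible world, and Dia ψ holds iff ψ holds at some accessible world.
Let φ = r and ((q and Box r) -> r). Evaluate φ at each world:
  w0 (successors {w0, w6}): φ is false.
  w1 (successors {w5, w7}): φ is false.
  w2 (successors {w0, w2}): φ is false.
  w3 (successors {w1, w6}): φ is false.
  w4 (successors {w0, w4}): φ is false.
  w5 (successors {w2, w5, w6, w7, w8}): φ is false.
  w6 (successors {w0, w1, w3, w8}): φ is true.
  w7 (successors {w0, w2}): φ is false.
  w8 (successors {w0, w8}): φ is true.
Detail at w0 (counterexample):
  At w0: r is false, (q and Box r) -> r is true, so r and ((q and Box r) -> r) is false.
    At w0: q and Box r is false, r is false, so (q and Box r) -> r is true.
      At w0: q is false, Box r is false, so q and Box r is false.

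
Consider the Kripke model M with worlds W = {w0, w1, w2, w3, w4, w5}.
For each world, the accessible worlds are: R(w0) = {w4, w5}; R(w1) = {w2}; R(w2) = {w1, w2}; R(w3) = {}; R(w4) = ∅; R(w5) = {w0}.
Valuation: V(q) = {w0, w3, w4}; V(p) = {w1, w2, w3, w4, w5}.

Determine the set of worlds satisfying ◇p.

w0, w1, w2

Let φ = ◇p. Evaluate φ at each world:
  w0 (successors {w4, w5}): φ is true.
  w1 (successors {w2}): φ is true.
  w2 (successors {w1, w2}): φ is true.
  w3 (successors ∅): φ is false.
  w4 (successors ∅): φ is false.
  w5 (successors {w0}): φ is false.
For instance, at w2:
  At w2: ◇p requires p at some successor in {w1, w2}.
    p holds at w1, so ◇p is true at w2.
Satisfying worlds: {w0, w1, w2}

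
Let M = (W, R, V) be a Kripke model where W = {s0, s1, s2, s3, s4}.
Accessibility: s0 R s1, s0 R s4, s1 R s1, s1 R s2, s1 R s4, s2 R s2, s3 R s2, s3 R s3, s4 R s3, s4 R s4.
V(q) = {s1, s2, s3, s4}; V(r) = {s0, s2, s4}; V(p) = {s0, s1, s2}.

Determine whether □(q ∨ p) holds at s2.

At s2: □(q ∨ p) requires q ∨ p at every successor {s2}.
  At s2: q ∨ p is true.
So □(q ∨ p) is true at s2.

Yes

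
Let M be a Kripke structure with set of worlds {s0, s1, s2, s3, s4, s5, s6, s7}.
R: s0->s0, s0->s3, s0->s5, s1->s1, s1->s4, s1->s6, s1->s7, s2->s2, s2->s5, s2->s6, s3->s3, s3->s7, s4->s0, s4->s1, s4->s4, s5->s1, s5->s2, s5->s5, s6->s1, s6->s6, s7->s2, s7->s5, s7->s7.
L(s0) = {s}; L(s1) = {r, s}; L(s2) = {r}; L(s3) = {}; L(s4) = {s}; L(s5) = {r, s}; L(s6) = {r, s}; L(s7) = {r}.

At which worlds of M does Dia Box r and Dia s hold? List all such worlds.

s0, s1, s2, s5, s6, s7

Let φ = Dia Box r and Dia s. Evaluate φ at each world:
  s0 (successors {s0, s3, s5}): φ is true.
  s1 (successors {s1, s4, s6, s7}): φ is true.
  s2 (successors {s2, s5, s6}): φ is true.
  s3 (successors {s3, s7}): φ is false.
  s4 (successors {s0, s1, s4}): φ is false.
  s5 (successors {s1, s2, s5}): φ is true.
  s6 (successors {s1, s6}): φ is true.
  s7 (successors {s2, s5, s7}): φ is true.
For instance, at s3:
  At s3: Dia Box r is true, Dia s is false, so Dia Box r and Dia s is false.
    At s3: Dia Box r requires Box r at some successor in {s3, s7}.
      Box r holds at s7, so Dia Box r is true at s3.
    At s3: Dia s requires s at some successor in {s3, s7}.
      At s3: s is false.
      At s7: s is false.
    So Dia s is false at s3.
Satisfying worlds: {s0, s1, s2, s5, s6, s7}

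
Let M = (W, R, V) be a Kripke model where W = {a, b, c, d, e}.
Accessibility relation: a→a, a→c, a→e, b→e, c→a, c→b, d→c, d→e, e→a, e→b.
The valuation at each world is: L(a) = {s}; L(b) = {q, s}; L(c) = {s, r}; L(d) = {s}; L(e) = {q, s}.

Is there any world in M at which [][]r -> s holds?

Let φ = [][]r -> s. Evaluate φ at each world:
  a (successors {a, c, e}): φ is true.
  b (successors {e}): φ is true.
  c (successors {a, b}): φ is true.
  d (successors {c, e}): φ is true.
  e (successors {a, b}): φ is true.
Detail at a (witness):
  At a: [][]r is false, s is true, so [][]r -> s is true.
    At a: [][]r requires []r at every successor {a, c, e}.
      []r fails at a, so [][]r is false at a.

Yes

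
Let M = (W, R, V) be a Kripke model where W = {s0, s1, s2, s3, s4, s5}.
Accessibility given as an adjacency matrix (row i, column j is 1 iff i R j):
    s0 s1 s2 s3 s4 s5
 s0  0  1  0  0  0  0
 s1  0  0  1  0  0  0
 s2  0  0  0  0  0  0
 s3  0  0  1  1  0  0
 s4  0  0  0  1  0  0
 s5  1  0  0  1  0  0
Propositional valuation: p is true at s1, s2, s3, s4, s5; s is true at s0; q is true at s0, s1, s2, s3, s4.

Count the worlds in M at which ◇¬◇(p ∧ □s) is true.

3

Let φ = ◇¬◇(p ∧ □s). Evaluate φ at each world:
  s0 (successors {s1}): φ is false.
  s1 (successors {s2}): φ is true.
  s2 (successors ∅): φ is false.
  s3 (successors {s2, s3}): φ is true.
  s4 (successors {s3}): φ is false.
  s5 (successors {s0, s3}): φ is true.
For instance, at s3:
  At s3: ◇¬◇(p ∧ □s) requires ¬◇(p ∧ □s) at some successor in {s2, s3}.
    ¬◇(p ∧ □s) holds at s2, so ◇¬◇(p ∧ □s) is true at s3.
      At s2: ◇(p ∧ □s) is false, so ¬◇(p ∧ □s) is true.
Satisfying worlds: {s1, s3, s5}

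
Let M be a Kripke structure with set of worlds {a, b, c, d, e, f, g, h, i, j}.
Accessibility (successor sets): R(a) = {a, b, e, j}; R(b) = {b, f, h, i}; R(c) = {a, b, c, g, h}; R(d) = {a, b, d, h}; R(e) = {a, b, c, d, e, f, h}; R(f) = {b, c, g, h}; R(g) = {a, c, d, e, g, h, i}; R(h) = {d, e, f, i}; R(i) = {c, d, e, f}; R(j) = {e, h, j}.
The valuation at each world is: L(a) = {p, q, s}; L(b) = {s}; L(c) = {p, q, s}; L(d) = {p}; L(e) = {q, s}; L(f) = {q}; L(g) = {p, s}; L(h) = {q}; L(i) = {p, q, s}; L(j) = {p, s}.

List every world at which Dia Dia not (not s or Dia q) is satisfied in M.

Let φ = Dia Dia not (not s or Dia q). Evaluate φ at each world:
  a (successors {a, b, e, j}): φ is false.
  b (successors {b, f, h, i}): φ is false.
  c (successors {a, b, c, g, h}): φ is false.
  d (successors {a, b, d, h}): φ is false.
  e (successors {a, b, c, d, e, f, h}): φ is false.
  f (successors {b, c, g, h}): φ is false.
  g (successors {a, c, d, e, g, h, i}): φ is false.
  h (successors {d, e, f, i}): φ is false.
  i (successors {c, d, e, f}): φ is false.
  j (successors {e, h, j}): φ is false.
For instance, at b:
  At b: Dia Dia not (not s or Dia q) requires Dia not (not s or Dia q) at some successor in {b, f, h, i}.
    At b: Dia not (not s or Dia q) is false.
    At f: Dia not (not s or Dia q) is false.
    At h: Dia not (not s or Dia q) is false.
    At i: Dia not (not s or Dia q) is false.
  So Dia Dia not (not s or Dia q) is false at b.
Satisfying worlds: none.

none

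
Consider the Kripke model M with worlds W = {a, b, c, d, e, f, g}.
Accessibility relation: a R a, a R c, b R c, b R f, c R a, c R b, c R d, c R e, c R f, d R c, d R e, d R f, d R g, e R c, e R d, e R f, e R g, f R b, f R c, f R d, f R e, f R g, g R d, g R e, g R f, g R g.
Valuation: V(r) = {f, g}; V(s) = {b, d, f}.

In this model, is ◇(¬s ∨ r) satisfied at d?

Yes

Recall that ◇ψ holds at a world iff ψ holds at some accessible world.
At d: ◇(¬s ∨ r) requires ¬s ∨ r at some successor in {c, e, f, g}.
  ¬s ∨ r holds at c, so ◇(¬s ∨ r) is true at d.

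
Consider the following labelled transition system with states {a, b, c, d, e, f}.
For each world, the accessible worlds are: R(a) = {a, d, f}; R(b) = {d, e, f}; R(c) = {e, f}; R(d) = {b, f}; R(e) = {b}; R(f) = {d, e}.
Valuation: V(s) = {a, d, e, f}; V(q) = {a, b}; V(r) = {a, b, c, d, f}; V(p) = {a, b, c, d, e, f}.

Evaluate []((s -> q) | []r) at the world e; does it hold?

Yes

At e: []((s -> q) | []r) requires (s -> q) | []r at every successor {b}.
    At b: s -> q is true, []r is false, so (s -> q) | []r is true.
      At b: []r requires r at every successor {d, e, f}.
        r fails at e, so []r is false at b.
So []((s -> q) | []r) is true at e.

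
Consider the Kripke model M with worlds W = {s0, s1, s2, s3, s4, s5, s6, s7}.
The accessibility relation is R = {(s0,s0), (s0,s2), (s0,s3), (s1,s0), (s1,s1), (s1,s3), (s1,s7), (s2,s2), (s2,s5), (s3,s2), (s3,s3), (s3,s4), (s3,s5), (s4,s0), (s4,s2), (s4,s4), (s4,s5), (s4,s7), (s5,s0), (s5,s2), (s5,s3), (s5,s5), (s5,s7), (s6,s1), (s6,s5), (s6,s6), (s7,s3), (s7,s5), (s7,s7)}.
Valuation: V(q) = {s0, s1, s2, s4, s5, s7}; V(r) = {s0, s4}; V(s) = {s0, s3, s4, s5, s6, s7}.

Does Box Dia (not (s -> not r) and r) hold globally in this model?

No

Recall that Box ψ holds at a world iff ψ holds at every accessible world, and Dia ψ holds iff ψ holds at some accessible world.
Let φ = Box Dia (not (s -> not r) and r). Evaluate φ at each world:
  s0 (successors {s0, s2, s3}): φ is false.
  s1 (successors {s0, s1, s3, s7}): φ is false.
  s2 (successors {s2, s5}): φ is false.
  s3 (successors {s2, s3, s4, s5}): φ is false.
  s4 (successors {s0, s2, s4, s5, s7}): φ is false.
  s5 (successors {s0, s2, s3, s5, s7}): φ is false.
  s6 (successors {s1, s5, s6}): φ is false.
  s7 (successors {s3, s5, s7}): φ is false.
Detail at s0 (counterexample):
  At s0: Box Dia (not (s -> not r) and r) requires Dia (not (s -> not r) and r) at every successor {s0, s2, s3}.
    Dia (not (s -> not r) and r) fails at s2, so Box Dia (not (s -> not r) and r) is false at s0.
      At s2: Dia (not (s -> not r) and r) requires not (s -> not r) and r at some successor in {s2, s5}.
        At s2: not (s -> not r) and r is false.
        At s5: not (s -> not r) and r is false.
      So Dia (not (s -> not r) and r) is false at s2.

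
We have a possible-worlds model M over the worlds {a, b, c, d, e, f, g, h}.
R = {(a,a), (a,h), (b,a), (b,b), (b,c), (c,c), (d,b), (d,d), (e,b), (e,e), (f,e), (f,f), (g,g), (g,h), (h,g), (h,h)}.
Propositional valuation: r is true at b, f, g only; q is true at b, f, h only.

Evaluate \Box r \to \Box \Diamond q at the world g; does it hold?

Yes

At g: \Box r is false, \Box \Diamond q is true, so \Box r \to \Box \Diamond q is true.
  At g: \Box r requires r at every successor {g, h}.
    r fails at h, so \Box r is false at g.
  At g: \Box \Diamond q requires \Diamond q at every successor {g, h}.
      At g: \Diamond q requires q at some successor in {g, h}.
        q holds at h, so \Diamond q is true at g.
      At h: \Diamond q requires q at some successor in {g, h}.
        q holds at h, so \Diamond q is true at h.
  So \Box \Diamond q is true at g.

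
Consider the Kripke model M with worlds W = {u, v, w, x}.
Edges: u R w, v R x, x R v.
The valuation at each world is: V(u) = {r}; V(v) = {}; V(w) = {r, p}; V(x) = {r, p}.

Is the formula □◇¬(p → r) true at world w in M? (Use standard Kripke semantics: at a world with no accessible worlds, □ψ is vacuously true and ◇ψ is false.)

At w: no accessible worlds, so □◇¬(p → r) holds vacuously.

Yes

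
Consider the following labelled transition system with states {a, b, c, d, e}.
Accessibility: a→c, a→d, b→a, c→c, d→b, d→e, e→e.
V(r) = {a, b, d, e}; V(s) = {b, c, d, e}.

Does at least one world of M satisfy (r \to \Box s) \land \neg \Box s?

Recall that \Box ψ holds at a world iff ψ holds at every accessible world, and \Diamond ψ holds iff ψ holds at some accessible world.
Let φ = (r \to \Box s) \land \neg \Box s. Evaluate φ at each world:
  a (successors {c, d}): φ is false.
  b (successors {a}): φ is false.
  c (successors {c}): φ is false.
  d (successors {b, e}): φ is false.
  e (successors {e}): φ is false.
For instance, at b:
  At b: r \to \Box s is false, \neg \Box s is true, so (r \to \Box s) \land \neg \Box s is false.
    At b: r is true, \Box s is false, so r \to \Box s is false.
      At b: \Box s requires s at every successor {a}.
        s fails at a, so \Box s is false at b.
    At b: \Box s is false, so \neg \Box s is true.
      At b: \Box s requires s at every successor {a}.
        s fails at a, so \Box s is false at b.

No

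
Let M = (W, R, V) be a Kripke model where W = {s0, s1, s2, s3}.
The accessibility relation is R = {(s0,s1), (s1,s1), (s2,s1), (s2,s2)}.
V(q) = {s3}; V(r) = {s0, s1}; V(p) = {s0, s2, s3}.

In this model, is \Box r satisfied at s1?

At s1: \Box r requires r at every successor {s1}.
  At s1: r is true.
So \Box r is true at s1.

Yes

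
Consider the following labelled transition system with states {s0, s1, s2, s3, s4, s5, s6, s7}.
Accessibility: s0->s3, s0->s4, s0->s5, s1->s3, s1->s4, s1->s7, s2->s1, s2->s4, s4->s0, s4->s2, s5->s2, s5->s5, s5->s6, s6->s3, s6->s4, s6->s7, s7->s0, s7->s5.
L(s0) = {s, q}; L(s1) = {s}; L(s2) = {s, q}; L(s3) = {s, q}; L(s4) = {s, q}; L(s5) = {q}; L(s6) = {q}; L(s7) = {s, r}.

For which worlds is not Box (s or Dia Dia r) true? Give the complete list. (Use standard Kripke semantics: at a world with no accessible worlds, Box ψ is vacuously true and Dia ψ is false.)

s5

Let φ = not Box (s or Dia Dia r). Evaluate φ at each world:
  s0 (successors {s3, s4, s5}): φ is false.
  s1 (successors {s3, s4, s7}): φ is false.
  s2 (successors {s1, s4}): φ is false.
  s3 (successors ∅): φ is false.
  s4 (successors {s0, s2}): φ is false.
  s5 (successors {s2, s5, s6}): φ is true.
  s6 (successors {s3, s4, s7}): φ is false.
  s7 (successors {s0, s5}): φ is false.
For instance, at s2:
  At s2: Box (s or Dia Dia r) is true, so not Box (s or Dia Dia r) is false.
    At s2: Box (s or Dia Dia r) requires s or Dia Dia r at every successor {s1, s4}.
      At s1: s or Dia Dia r is true.
      At s4: s or Dia Dia r is true.
    So Box (s or Dia Dia r) is true at s2.
Satisfying worlds: {s5}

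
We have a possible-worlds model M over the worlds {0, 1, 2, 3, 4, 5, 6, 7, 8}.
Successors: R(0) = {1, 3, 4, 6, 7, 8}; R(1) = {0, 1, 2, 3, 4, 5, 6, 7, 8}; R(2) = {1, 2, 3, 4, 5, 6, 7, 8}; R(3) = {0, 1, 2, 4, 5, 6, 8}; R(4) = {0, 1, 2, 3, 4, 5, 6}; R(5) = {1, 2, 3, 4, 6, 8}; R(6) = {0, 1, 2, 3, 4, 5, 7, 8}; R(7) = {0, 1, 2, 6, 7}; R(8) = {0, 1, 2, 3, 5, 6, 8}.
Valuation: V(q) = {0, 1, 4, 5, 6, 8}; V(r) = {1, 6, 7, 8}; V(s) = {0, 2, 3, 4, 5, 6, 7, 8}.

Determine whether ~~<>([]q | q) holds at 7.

At 7: ~<>([]q | q) is false, so ~~<>([]q | q) is true.
  At 7: <>([]q | q) is true, so ~<>([]q | q) is false.
    At 7: <>([]q | q) requires []q | q at some successor in {0, 1, 2, 6, 7}.
      []q | q holds at 0, so <>([]q | q) is true at 7.

Yes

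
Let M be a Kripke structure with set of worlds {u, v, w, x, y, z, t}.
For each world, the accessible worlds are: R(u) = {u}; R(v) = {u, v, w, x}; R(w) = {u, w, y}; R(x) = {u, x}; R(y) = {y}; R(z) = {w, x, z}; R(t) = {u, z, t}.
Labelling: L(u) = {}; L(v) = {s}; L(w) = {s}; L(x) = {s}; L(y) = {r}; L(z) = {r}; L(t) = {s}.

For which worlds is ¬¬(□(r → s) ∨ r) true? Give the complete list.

Let φ = ¬¬(□(r → s) ∨ r). Evaluate φ at each world:
  u (successors {u}): φ is true.
  v (successors {u, v, w, x}): φ is true.
  w (successors {u, w, y}): φ is false.
  x (successors {u, x}): φ is true.
  y (successors {y}): φ is true.
  z (successors {w, x, z}): φ is true.
  t (successors {u, z, t}): φ is false.
For instance, at z:
  At z: ¬(□(r → s) ∨ r) is false, so ¬¬(□(r → s) ∨ r) is true.
    At z: □(r → s) ∨ r is true, so ¬(□(r → s) ∨ r) is false.
      At z: □(r → s) is false, r is true, so □(r → s) ∨ r is true.
Satisfying worlds: {u, v, x, y, z}

u, v, x, y, z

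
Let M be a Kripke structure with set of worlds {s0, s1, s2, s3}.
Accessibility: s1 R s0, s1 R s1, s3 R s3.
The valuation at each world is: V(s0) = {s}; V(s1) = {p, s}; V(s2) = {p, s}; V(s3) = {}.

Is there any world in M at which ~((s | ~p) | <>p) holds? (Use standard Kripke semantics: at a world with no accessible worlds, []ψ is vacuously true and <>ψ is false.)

Recall that <>ψ holds at a world iff ψ holds at some accessible world.
Let φ = ~((s | ~p) | <>p). Evaluate φ at each world:
  s0 (successors ∅): φ is false.
  s1 (successors {s0, s1}): φ is false.
  s2 (successors ∅): φ is false.
  s3 (successors {s3}): φ is false.
For instance, at s1:
  At s1: (s | ~p) | <>p is true, so ~((s | ~p) | <>p) is false.
    At s1: s | ~p is true, <>p is true, so (s | ~p) | <>p is true.
      At s1: <>p requires p at some successor in {s0, s1}.
        p holds at s1, so <>p is true at s1.

No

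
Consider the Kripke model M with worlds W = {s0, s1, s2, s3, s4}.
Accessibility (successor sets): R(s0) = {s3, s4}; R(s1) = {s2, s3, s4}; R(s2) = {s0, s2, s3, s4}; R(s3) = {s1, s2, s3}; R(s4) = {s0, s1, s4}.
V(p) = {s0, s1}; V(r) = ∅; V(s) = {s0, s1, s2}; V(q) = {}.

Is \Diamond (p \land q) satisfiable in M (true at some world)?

Let φ = \Diamond (p \land q). Evaluate φ at each world:
  s0 (successors {s3, s4}): φ is false.
  s1 (successors {s2, s3, s4}): φ is false.
  s2 (successors {s0, s2, s3, s4}): φ is false.
  s3 (successors {s1, s2, s3}): φ is false.
  s4 (successors {s0, s1, s4}): φ is false.
For instance, at s0:
  At s0: \Diamond (p \land q) requires p \land q at some successor in {s3, s4}.
    At s3: p \land q is false.
    At s4: p \land q is false.
  So \Diamond (p \land q) is false at s0.

No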